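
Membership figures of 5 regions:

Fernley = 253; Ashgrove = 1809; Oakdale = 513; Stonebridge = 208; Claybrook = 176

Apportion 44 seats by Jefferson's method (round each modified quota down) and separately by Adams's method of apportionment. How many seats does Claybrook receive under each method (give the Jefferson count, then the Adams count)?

Jefferson: Fernley 3, Ashgrove 28, Oakdale 8, Stonebridge 3, Claybrook 2.
Adams: Fernley 4, Ashgrove 26, Oakdale 8, Stonebridge 3, Claybrook 3.
Claybrook gets 2 under Jefferson and 3 under Adams.

2 and 3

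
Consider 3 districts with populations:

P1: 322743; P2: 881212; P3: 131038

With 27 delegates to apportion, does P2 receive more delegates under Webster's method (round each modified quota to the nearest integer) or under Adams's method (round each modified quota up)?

Webster

Webster: P1 6, P2 18, P3 3.
Adams: P1 7, P2 17, P3 3.
P2 gets 18 under Webster and 17 under Adams.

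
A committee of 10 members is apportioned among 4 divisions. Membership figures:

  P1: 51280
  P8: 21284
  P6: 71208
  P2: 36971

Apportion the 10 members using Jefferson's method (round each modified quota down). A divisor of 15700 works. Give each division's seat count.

P1 3, P8 1, P6 4, P2 2

With modified divisor 15700: modified quotas P1 3.266, P8 1.356, P6 4.536, P2 2.355.
Rounding down: P1 3, P8 1, P6 4, P2 2 (total 10).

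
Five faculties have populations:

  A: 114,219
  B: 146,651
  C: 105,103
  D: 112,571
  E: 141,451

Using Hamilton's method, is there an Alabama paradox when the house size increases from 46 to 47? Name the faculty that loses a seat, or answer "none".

At 46 seats: A 8, B 11, C 8, D 8, E 11.
At 47 seats: A 9, B 11, C 8, D 8, E 11.
No faculty's allocation decreased.

none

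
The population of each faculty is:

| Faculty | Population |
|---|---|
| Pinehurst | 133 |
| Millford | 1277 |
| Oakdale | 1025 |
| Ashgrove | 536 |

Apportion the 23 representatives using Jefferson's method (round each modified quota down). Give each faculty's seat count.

Pinehurst 1, Millford 10, Oakdale 8, Ashgrove 4

Standard divisor 2971/23 ≈ 129.174; standard quotas: Pinehurst 1.030, Millford 9.886, Oakdale 7.935, Ashgrove 4.149.
Rounding down gives 1, 9, 7, 4 = 21 seats, so the divisor must be adjusted.
With modified divisor 120: modified quotas Pinehurst 1.108, Millford 10.642, Oakdale 8.542, Ashgrove 4.467.
Rounding down: Pinehurst 1, Millford 10, Oakdale 8, Ashgrove 4 (total 23).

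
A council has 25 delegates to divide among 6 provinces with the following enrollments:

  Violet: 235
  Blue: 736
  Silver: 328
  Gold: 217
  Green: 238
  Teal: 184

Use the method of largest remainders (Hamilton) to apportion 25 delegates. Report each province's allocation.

Violet: 3, Blue: 10, Silver: 4, Gold: 3, Green: 3, Teal: 2

The standard divisor is 1938/25 ≈ 77.52.
Standard quotas: Violet 3.031, Blue 9.494, Silver 4.231, Gold 2.799, Green 3.070, Teal 2.374.
Lower quotas: Violet 3, Blue 9, Silver 4, Gold 2, Green 3, Teal 2 (sum 23, leaving 2 seats).
Remainders in descending order: Gold 0.799, Blue 0.494, Teal 0.374, Silver 0.231, Green 0.070, Violet 0.031.
The surplus seats go to Gold, Blue.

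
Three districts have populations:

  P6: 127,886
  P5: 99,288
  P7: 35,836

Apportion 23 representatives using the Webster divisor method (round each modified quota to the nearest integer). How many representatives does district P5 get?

Standard divisor 263010/23 ≈ 11435.217; standard quotas: P6 11.184, P5 8.683, P7 3.134.
Rounding to the nearest integer gives P6 11, P5 9, P7 3 — total 23, matching the house size, so no adjustment is needed.
P5 receives 9.

9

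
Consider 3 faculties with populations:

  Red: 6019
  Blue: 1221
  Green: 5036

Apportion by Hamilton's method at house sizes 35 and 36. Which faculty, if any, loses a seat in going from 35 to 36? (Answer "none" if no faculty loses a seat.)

At 35 seats: Red 17, Blue 4, Green 14.
At 36 seats: Red 18, Blue 3, Green 15.
Blue drops from 4 to 3.

Blue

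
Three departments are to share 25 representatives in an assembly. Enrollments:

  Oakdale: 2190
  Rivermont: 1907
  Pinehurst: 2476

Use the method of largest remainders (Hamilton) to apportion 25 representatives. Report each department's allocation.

The standard divisor is 6573/25 ≈ 262.92.
Standard quotas: Oakdale 8.330, Rivermont 7.253, Pinehurst 9.417.
Lower quotas: Oakdale 8, Rivermont 7, Pinehurst 9 (sum 24, leaving 1 seat).
Remainders in descending order: Pinehurst 0.417, Oakdale 0.330, Rivermont 0.253.
The surplus seat goes to Pinehurst.

Oakdale 8, Rivermont 7, Pinehurst 10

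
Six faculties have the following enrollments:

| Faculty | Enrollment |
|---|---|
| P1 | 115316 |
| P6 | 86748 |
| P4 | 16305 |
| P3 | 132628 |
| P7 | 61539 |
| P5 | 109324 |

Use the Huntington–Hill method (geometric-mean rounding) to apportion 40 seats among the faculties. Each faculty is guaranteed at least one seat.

P1=9, P6=7, P4=1, P3=10, P7=5, P5=8

With divisor 13135: modified quotas P1 8.779, P6 6.604, P4 1.241, P3 10.097, P7 4.685, P5 8.323.
Geometric-mean thresholds: P1 √(8·9)=8.485, P6 √(6·7)=6.481, P4 √(1·2)=1.414, P3 √(10·11)=10.488, P7 √(4·5)=4.472, P5 √(8·9)=8.485.
Each quota rounded against its threshold gives P1 9, P6 7, P4 1, P3 10, P7 5, P5 8 (total 40).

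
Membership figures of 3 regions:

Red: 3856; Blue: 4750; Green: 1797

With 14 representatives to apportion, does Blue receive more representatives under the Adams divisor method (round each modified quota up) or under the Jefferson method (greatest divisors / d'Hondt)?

Jefferson

Adams: Red 5, Blue 6, Green 3.
Jefferson: Red 5, Blue 7, Green 2.
Blue gets 6 under Adams and 7 under Jefferson.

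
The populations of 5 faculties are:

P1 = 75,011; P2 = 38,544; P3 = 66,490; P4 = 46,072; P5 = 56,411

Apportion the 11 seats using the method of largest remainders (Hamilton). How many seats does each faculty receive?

P1 3, P2 1, P3 3, P4 2, P5 2

Total 282528; standard divisor 282528/11 ≈ 25684.364.
Standard quotas: P1 2.9205, P2 1.5007, P3 2.5887, P4 1.7938, P5 2.1963.
Lower quotas: P1 2, P2 1, P3 2, P4 1, P5 2 (sum 8, leaving 3 seats).
Remainders in descending order: P1 0.9205, P4 0.7938, P3 0.5887, P2 0.5007, P5 0.1963.
Largest remainders: P1, P4, P3 receive the extra seats.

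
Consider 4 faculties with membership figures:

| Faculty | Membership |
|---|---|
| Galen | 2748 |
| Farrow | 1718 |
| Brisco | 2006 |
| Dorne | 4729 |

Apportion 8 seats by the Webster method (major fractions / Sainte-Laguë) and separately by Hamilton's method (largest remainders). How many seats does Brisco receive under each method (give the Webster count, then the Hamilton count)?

1 and 2

Webster: Galen 2, Farrow 1, Brisco 1, Dorne 4.
Hamilton: Galen 2, Farrow 1, Brisco 2, Dorne 3.
Brisco gets 1 under Webster and 2 under Hamilton.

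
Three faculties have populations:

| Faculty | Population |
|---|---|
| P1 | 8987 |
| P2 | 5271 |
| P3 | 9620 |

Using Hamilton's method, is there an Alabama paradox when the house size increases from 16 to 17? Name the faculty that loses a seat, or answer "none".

At 16 seats: P1 6, P2 4, P3 6.
At 17 seats: P1 6, P2 4, P3 7.
No faculty's allocation decreased.

none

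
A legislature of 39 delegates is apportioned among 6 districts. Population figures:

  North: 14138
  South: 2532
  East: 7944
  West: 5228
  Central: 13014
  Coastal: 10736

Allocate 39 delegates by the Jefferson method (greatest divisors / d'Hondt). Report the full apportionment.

North 10; South 1; East 6; West 4; Central 10; Coastal 8

Standard divisor 53592/39 ≈ 1374.154; standard quotas: North 10.289, South 1.843, East 5.781, West 3.805, Central 9.471, Coastal 7.813.
Rounding down gives 10, 1, 5, 3, 9, 7 = 35 seats, so the divisor must be adjusted.
With modified divisor 1290: modified quotas North 10.960, South 1.963, East 6.158, West 4.053, Central 10.088, Coastal 8.322.
Rounding down: North 10, South 1, East 6, West 4, Central 10, Coastal 8 (total 39).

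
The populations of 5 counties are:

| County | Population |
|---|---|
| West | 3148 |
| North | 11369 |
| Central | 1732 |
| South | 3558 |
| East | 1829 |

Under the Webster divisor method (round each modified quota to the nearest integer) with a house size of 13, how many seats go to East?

Standard divisor 21636/13 ≈ 1664.308; standard quotas: West 1.891, North 6.831, Central 1.041, South 2.138, East 1.099.
Rounding to the nearest integer gives West 2, North 7, Central 1, South 2, East 1 — total 13, matching the house size, so no adjustment is needed.
East receives 1.

1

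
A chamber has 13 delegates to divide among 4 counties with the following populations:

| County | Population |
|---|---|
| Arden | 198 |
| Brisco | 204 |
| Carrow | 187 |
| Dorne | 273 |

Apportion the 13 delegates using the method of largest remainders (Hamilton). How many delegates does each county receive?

The standard divisor is 862/13 ≈ 66.308.
Standard quotas: Arden 2.986, Brisco 3.077, Carrow 2.820, Dorne 4.117.
Lower quotas: Arden 2, Brisco 3, Carrow 2, Dorne 4 (sum 11, leaving 2 seats).
Remainders in descending order: Arden 0.986, Carrow 0.820, Dorne 0.117, Brisco 0.077.
Largest remainders: Arden, Carrow receive the extra seats.

Arden=3; Brisco=3; Carrow=3; Dorne=4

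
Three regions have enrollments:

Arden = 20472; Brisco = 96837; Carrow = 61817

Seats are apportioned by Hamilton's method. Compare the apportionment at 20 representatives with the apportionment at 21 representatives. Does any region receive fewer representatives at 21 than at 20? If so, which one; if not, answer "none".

At 20 seats: Arden 2, Brisco 11, Carrow 7.
At 21 seats: Arden 3, Brisco 11, Carrow 7.
No region's allocation decreased.

none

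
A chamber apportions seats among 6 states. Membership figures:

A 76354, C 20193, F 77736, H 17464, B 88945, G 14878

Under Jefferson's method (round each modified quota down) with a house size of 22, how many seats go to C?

1

Standard divisor 295570/22 ≈ 13435; standard quotas: A 5.683, C 1.503, F 5.786, H 1.300, B 6.620, G 1.107.
Rounding down gives 5, 1, 5, 1, 6, 1 = 19 seats, so the divisor must be adjusted.
With modified divisor 11900: modified quotas A 6.416, C 1.697, F 6.532, H 1.468, B 7.474, G 1.250.
Rounding down: A 6, C 1, F 6, H 1, B 7, G 1 (total 22).
C receives 1.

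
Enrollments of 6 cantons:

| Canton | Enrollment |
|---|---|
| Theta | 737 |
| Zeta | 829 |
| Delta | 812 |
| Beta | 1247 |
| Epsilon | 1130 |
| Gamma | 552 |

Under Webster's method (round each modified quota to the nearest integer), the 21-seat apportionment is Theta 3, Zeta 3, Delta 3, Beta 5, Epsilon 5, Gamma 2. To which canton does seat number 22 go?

Zeta

Priority for the next seat is population ÷ (current seats + 0.5).
Priorities: Theta 210.571, Zeta 236.857, Delta 232.000, Beta 226.727, Epsilon 205.455, Gamma 220.800.
Highest priority: Zeta.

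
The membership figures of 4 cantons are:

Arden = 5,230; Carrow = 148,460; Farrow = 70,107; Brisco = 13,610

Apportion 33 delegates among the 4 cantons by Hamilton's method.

Arden=1; Carrow=20; Farrow=10; Brisco=2

Standard divisor: 237407 ÷ 33 ≈ 7194.152.
Standard quotas: Arden 0.7270, Carrow 20.6362, Farrow 9.7450, Brisco 1.8918.
Lower quotas: Arden 0, Carrow 20, Farrow 9, Brisco 1 (sum 30, leaving 3 seats).
Remainders in descending order: Brisco 0.8918, Farrow 0.7450, Arden 0.7270, Carrow 0.6362.
Largest remainders: Brisco, Farrow, Arden receive the extra seats.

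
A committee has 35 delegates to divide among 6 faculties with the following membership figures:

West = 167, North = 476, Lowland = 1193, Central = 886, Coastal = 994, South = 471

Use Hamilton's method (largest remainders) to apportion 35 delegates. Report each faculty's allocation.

Standard divisor: 4187 ÷ 35 ≈ 119.629.
Standard quotas: West 1.396, North 3.979, Lowland 9.973, Central 7.406, Coastal 8.309, South 3.937.
Lower quotas: West 1, North 3, Lowland 9, Central 7, Coastal 8, South 3 (sum 31, leaving 4 seats).
Remainders in descending order: North 0.979, Lowland 0.973, South 0.937, Central 0.406, West 0.396, Coastal 0.309.
The surplus seats go to North, Lowland, South, Central.

West=1, North=4, Lowland=10, Central=8, Coastal=8, South=4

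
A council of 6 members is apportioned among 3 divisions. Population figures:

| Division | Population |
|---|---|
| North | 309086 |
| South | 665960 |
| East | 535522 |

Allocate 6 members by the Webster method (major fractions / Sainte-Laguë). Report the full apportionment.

Standard divisor 1510568/6 ≈ 251761.333; standard quotas: North 1.228, South 2.645, East 2.127.
Rounding to the nearest integer gives North 1, South 3, East 2 — total 6, matching the house size, so no adjustment is needed.

North 1, South 3, East 2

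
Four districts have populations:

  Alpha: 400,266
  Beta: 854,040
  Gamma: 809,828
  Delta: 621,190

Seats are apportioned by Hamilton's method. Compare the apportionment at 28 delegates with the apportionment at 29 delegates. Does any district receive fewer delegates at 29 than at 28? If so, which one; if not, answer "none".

none

At 28 seats: Alpha 4, Beta 9, Gamma 8, Delta 7.
At 29 seats: Alpha 4, Beta 9, Gamma 9, Delta 7.
No district's allocation decreased.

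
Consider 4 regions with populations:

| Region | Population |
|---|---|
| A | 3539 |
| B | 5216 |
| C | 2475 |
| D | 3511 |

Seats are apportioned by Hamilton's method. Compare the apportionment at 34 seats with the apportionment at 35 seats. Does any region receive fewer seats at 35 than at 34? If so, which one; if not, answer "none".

none

At 34 seats: A 8, B 12, C 6, D 8.
At 35 seats: A 9, B 12, C 6, D 8.
No region's allocation decreased.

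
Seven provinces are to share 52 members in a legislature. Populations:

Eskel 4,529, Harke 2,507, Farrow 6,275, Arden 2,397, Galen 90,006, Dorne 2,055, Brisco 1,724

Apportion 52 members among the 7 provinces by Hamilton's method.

Standard divisor: 109493 ÷ 52 ≈ 2105.635.
Standard quotas: Eskel 2.1509, Harke 1.1906, Farrow 2.9801, Arden 1.1384, Galen 42.7453, Dorne 0.9760, Brisco 0.8188.
Lower quotas: Eskel 2, Harke 1, Farrow 2, Arden 1, Galen 42, Dorne 0, Brisco 0 (sum 48, leaving 4 seats).
Remainders in descending order: Farrow 0.9801, Dorne 0.9760, Brisco 0.8188, Galen 0.7453, Harke 0.1906, Eskel 0.1509, Arden 0.1384.
Largest remainders: Farrow, Dorne, Brisco, Galen receive the extra seats.

Eskel: 2; Harke: 1; Farrow: 3; Arden: 1; Galen: 43; Dorne: 1; Brisco: 1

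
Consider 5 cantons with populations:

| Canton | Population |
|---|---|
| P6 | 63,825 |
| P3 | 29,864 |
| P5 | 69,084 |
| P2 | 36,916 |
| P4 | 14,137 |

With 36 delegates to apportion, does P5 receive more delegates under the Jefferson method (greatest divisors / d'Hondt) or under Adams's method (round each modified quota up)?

Jefferson

Jefferson: P6 11, P3 5, P5 12, P2 6, P4 2.
Adams: P6 11, P3 5, P5 11, P2 6, P4 3.
P5 gets 12 under Jefferson and 11 under Adams.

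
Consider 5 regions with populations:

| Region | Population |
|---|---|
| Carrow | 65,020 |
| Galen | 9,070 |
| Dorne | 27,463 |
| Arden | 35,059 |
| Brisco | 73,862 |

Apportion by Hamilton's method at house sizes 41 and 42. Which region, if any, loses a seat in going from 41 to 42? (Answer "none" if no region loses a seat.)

At 41 seats: Carrow 13, Galen 2, Dorne 5, Arden 7, Brisco 14.
At 42 seats: Carrow 13, Galen 2, Dorne 5, Arden 7, Brisco 15.
No region's allocation decreased.

none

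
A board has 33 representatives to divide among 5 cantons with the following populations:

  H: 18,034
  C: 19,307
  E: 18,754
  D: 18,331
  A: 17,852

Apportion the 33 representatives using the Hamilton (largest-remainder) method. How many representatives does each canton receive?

The standard divisor is 92278/33 ≈ 2796.303.
Standard quotas: H 6.4492, C 6.9045, E 6.7067, D 6.5554, A 6.3841.
Lower quotas: H 6, C 6, E 6, D 6, A 6 (sum 30, leaving 3 seats).
Remainders in descending order: C 0.9045, E 0.7067, D 0.5554, H 0.4492, A 0.3841.
Largest remainders: C, E, D receive the extra seats.

H 6; C 7; E 7; D 7; A 6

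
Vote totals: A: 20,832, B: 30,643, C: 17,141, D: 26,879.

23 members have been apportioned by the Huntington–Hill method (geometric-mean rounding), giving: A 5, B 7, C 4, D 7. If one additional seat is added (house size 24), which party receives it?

Priority for the next seat is population ÷ (√(s·(s+1))).
Priorities: A 3803.385, B 4094.843, C 3832.844, D 3591.857.
Highest priority: B.

B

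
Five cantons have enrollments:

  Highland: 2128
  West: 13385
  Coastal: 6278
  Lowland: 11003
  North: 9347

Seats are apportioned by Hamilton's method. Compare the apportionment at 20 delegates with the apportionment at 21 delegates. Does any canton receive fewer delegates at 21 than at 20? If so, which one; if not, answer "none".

none

At 20 seats: Highland 1, West 6, Coastal 3, Lowland 5, North 5.
At 21 seats: Highland 1, West 7, Coastal 3, Lowland 5, North 5.
No canton's allocation decreased.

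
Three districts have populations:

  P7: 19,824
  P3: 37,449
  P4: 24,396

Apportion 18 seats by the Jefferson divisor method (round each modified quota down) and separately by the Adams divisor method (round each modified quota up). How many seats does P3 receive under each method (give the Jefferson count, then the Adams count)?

9 and 8

Jefferson: P7 4, P3 9, P4 5.
Adams: P7 5, P3 8, P4 5.
P3 gets 9 under Jefferson and 8 under Adams.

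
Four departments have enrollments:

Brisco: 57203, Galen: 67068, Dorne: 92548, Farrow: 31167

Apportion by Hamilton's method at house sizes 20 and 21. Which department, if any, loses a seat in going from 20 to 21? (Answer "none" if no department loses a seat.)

At 20 seats: Brisco 5, Galen 5, Dorne 7, Farrow 3.
At 21 seats: Brisco 5, Galen 6, Dorne 8, Farrow 2.
Farrow drops from 3 to 2.

Farrow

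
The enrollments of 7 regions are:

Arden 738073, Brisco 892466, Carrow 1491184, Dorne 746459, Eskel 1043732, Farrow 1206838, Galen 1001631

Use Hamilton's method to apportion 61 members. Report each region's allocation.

Standard divisor: 7120383 ÷ 61 ≈ 116727.59.
Standard quotas: Arden 6.3230, Brisco 7.6457, Carrow 12.7749, Dorne 6.3949, Eskel 8.9416, Farrow 10.3389, Galen 8.5809.
Lower quotas: Arden 6, Brisco 7, Carrow 12, Dorne 6, Eskel 8, Farrow 10, Galen 8 (sum 57, leaving 4 seats).
Remainders in descending order: Eskel 0.9416, Carrow 0.7749, Brisco 0.6457, Galen 0.5809, Dorne 0.3949, Farrow 0.3389, Arden 0.3230.
The surplus seats go to Eskel, Carrow, Brisco, Galen.

Arden 6; Brisco 8; Carrow 13; Dorne 6; Eskel 9; Farrow 10; Galen 9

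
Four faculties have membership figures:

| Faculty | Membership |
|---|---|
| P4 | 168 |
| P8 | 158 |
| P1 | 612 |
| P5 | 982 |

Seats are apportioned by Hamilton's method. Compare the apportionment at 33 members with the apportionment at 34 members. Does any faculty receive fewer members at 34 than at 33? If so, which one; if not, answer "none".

At 33 seats: P4 3, P8 3, P1 10, P5 17.
At 34 seats: P4 3, P8 3, P1 11, P5 17.
No faculty's allocation decreased.

none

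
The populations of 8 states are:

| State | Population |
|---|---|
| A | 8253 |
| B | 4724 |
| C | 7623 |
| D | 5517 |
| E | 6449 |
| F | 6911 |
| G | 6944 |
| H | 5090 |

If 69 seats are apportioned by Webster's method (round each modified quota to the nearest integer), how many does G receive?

9

Standard divisor 51511/69 ≈ 746.536; standard quotas: A 11.055, B 6.328, C 10.211, D 7.390, E 8.639, F 9.257, G 9.302, H 6.818.
Rounding to the nearest integer gives 11, 6, 10, 7, 9, 9, 9, 7 = 68 seats, so the divisor must be adjusted.
With modified divisor 733: modified quotas A 11.259, B 6.445, C 10.400, D 7.527, E 8.798, F 9.428, G 9.473, H 6.944.
Rounding to the nearest integer: A 11, B 6, C 10, D 8, E 9, F 9, G 9, H 7 (total 69).
G receives 9.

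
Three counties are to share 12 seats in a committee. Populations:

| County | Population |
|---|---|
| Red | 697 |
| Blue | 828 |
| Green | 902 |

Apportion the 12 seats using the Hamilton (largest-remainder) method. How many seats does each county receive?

Red 3, Blue 4, Green 5

Standard divisor: 2427 ÷ 12 ≈ 202.25.
Standard quotas: Red 3.446, Blue 4.094, Green 4.460.
Lower quotas: Red 3, Blue 4, Green 4 (sum 11, leaving 1 seat).
Remainders in descending order: Green 0.460, Red 0.446, Blue 0.094.
The surplus seat goes to Green.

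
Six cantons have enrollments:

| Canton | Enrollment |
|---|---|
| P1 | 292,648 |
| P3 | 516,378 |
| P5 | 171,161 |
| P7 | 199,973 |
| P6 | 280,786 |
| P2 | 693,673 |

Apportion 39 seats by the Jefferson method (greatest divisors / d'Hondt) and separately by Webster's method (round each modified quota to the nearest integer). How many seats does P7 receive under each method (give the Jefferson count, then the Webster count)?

Jefferson: P1 5, P3 10, P5 3, P7 3, P6 5, P2 13.
Webster: P1 5, P3 9, P5 3, P7 4, P6 5, P2 13.
P7 gets 3 under Jefferson and 4 under Webster.

3 and 4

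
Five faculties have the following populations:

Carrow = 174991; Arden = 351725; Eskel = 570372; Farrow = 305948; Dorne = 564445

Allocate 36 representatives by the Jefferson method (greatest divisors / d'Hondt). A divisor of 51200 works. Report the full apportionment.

With modified divisor 51200: modified quotas Carrow 3.418, Arden 6.870, Eskel 11.140, Farrow 5.976, Dorne 11.024.
Rounding down: Carrow 3, Arden 6, Eskel 11, Farrow 5, Dorne 11 (total 36).

Carrow: 3, Arden: 6, Eskel: 11, Farrow: 5, Dorne: 11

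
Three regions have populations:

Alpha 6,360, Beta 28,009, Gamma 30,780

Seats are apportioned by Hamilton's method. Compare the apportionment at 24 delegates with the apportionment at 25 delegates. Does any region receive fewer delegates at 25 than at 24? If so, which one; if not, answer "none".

At 24 seats: Alpha 3, Beta 10, Gamma 11.
At 25 seats: Alpha 2, Beta 11, Gamma 12.
Alpha drops from 3 to 2.

Alpha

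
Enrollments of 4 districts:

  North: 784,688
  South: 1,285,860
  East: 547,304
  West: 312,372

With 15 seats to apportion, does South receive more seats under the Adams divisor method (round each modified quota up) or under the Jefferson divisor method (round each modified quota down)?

Adams: North 4, South 6, East 3, West 2.
Jefferson: North 4, South 7, East 3, West 1.
South gets 6 under Adams and 7 under Jefferson.

Jefferson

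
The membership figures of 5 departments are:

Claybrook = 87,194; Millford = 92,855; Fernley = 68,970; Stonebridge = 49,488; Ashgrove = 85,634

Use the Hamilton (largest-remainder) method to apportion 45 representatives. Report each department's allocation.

The standard divisor is 384141/45 ≈ 8536.467.
Standard quotas: Claybrook 10.2143, Millford 10.8775, Fernley 8.0795, Stonebridge 5.7972, Ashgrove 10.0316.
Lower quotas: Claybrook 10, Millford 10, Fernley 8, Stonebridge 5, Ashgrove 10 (sum 43, leaving 2 seats).
Remainders in descending order: Millford 0.8775, Stonebridge 0.7972, Claybrook 0.2143, Fernley 0.0795, Ashgrove 0.0316.
The surplus seats go to Millford, Stonebridge.

Claybrook: 10, Millford: 11, Fernley: 8, Stonebridge: 6, Ashgrove: 10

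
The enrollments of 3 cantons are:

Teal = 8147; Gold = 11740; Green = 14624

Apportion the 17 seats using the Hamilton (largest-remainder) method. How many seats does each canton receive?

Total 34511; standard divisor 34511/17 ≈ 2030.059.
Standard quotas: Teal 4.0132, Gold 5.7831, Green 7.2037.
Lower quotas: Teal 4, Gold 5, Green 7 (sum 16, leaving 1 seat).
Remainders in descending order: Gold 0.7831, Green 0.2037, Teal 0.0132.
The surplus seat goes to Gold.

Teal 4; Gold 6; Green 7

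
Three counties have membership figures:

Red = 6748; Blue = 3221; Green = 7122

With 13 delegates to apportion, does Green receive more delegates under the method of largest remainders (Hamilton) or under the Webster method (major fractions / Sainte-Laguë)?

Webster

Hamilton: Red 5, Blue 3, Green 5.
Webster: Red 5, Blue 2, Green 6.
Green gets 5 under Hamilton and 6 under Webster.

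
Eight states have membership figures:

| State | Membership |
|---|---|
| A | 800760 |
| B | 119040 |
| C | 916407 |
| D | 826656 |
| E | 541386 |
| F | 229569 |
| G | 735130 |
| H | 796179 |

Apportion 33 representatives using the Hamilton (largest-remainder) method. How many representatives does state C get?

6

Total 4965127; standard divisor 4965127/33 ≈ 150458.394.
Standard quotas: A 5.3221, B 0.7912, C 6.0908, D 5.4942, E 3.5982, F 1.5258, G 4.8859, H 5.2917.
Lower quotas: A 5, B 0, C 6, D 5, E 3, F 1, G 4, H 5 (sum 29, leaving 4 seats).
Remainders in descending order: G 0.8859, B 0.7912, E 0.5982, F 0.5258, D 0.4942, A 0.3221, H 0.2917, C 0.0908.
Largest remainders: G, B, E, F receive the extra seats.
C receives 6.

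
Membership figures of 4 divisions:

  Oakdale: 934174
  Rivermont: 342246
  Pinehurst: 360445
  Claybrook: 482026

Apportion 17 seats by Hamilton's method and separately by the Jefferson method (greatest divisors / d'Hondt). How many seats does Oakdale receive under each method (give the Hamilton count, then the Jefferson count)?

7 and 8

Hamilton: Oakdale 7, Rivermont 3, Pinehurst 3, Claybrook 4.
Jefferson: Oakdale 8, Rivermont 2, Pinehurst 3, Claybrook 4.
Oakdale gets 7 under Hamilton and 8 under Jefferson.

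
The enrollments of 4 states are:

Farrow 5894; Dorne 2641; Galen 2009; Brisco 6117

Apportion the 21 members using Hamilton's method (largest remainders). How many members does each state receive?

Farrow=7; Dorne=3; Galen=3; Brisco=8

Total 16661; standard divisor 16661/21 ≈ 793.381.
Standard quotas: Farrow 7.4290, Dorne 3.3288, Galen 2.5322, Brisco 7.7100.
Lower quotas: Farrow 7, Dorne 3, Galen 2, Brisco 7 (sum 19, leaving 2 seats).
Remainders in descending order: Brisco 0.7100, Galen 0.5322, Farrow 0.4290, Dorne 0.3288.
Largest remainders: Brisco, Galen receive the extra seats.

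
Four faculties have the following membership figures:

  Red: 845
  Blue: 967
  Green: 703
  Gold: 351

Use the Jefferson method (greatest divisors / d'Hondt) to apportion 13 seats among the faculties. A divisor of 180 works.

Red=4, Blue=5, Green=3, Gold=1

With modified divisor 180: modified quotas Red 4.694, Blue 5.372, Green 3.906, Gold 1.950.
Rounding down: Red 4, Blue 5, Green 3, Gold 1 (total 13).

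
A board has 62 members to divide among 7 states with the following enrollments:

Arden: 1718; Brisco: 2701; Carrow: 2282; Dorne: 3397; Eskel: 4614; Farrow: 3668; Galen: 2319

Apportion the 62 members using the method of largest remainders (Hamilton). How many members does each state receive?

The standard divisor is 20699/62 ≈ 333.855.
Standard quotas: Arden 5.146, Brisco 8.090, Carrow 6.835, Dorne 10.175, Eskel 13.820, Farrow 10.987, Galen 6.946.
Lower quotas: Arden 5, Brisco 8, Carrow 6, Dorne 10, Eskel 13, Farrow 10, Galen 6 (sum 58, leaving 4 seats).
Remainders in descending order: Farrow 0.987, Galen 0.946, Carrow 0.835, Eskel 0.820, Dorne 0.175, Arden 0.146, Brisco 0.090.
The surplus seats go to Farrow, Galen, Carrow, Eskel.

Arden 5, Brisco 8, Carrow 7, Dorne 10, Eskel 14, Farrow 11, Galen 7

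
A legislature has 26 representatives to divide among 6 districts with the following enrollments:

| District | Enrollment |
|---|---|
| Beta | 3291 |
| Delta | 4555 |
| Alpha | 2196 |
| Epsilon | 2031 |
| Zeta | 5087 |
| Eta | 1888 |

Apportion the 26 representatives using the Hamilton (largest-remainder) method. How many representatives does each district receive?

Beta 4; Delta 6; Alpha 3; Epsilon 3; Zeta 7; Eta 3

The standard divisor is 19048/26 ≈ 732.615.
Standard quotas: Beta 4.4921, Delta 6.2175, Alpha 2.9975, Epsilon 2.7723, Zeta 6.9436, Eta 2.5771.
Lower quotas: Beta 4, Delta 6, Alpha 2, Epsilon 2, Zeta 6, Eta 2 (sum 22, leaving 4 seats).
Remainders in descending order: Alpha 0.9975, Zeta 0.9436, Epsilon 0.7723, Eta 0.5771, Beta 0.4921, Delta 0.2175.
The surplus seats go to Alpha, Zeta, Epsilon, Eta.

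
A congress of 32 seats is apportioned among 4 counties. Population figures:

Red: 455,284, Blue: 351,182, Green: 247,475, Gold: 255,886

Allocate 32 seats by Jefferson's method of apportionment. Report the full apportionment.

Standard divisor 1309827/32 ≈ 40932.094; standard quotas: Red 11.123, Blue 8.580, Green 6.046, Gold 6.251.
Rounding down gives 11, 8, 6, 6 = 31 seats, so the divisor must be adjusted.
With modified divisor 38500: modified quotas Red 11.826, Blue 9.122, Green 6.428, Gold 6.646.
Rounding down: Red 11, Blue 9, Green 6, Gold 6 (total 32).

Red 11, Blue 9, Green 6, Gold 6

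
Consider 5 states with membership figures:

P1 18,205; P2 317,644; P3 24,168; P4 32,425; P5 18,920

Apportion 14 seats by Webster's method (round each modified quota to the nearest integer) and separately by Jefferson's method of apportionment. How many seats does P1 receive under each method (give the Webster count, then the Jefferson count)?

Webster: P1 1, P2 10, P3 1, P4 1, P5 1.
Jefferson: P1 0, P2 13, P3 0, P4 1, P5 0.
P1 gets 1 under Webster and 0 under Jefferson.

1 and 0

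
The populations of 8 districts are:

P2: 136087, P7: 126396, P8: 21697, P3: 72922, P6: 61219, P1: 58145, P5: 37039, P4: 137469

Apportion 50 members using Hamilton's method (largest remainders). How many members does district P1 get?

4

Total 650974; standard divisor 650974/50 ≈ 13019.48.
Standard quotas: P2 10.4526, P7 9.7082, P8 1.6665, P3 5.6010, P6 4.7021, P1 4.4660, P5 2.8449, P4 10.5587.
Lower quotas: P2 10, P7 9, P8 1, P3 5, P6 4, P1 4, P5 2, P4 10 (sum 45, leaving 5 seats).
Remainders in descending order: P5 0.8449, P7 0.7082, P6 0.7021, P8 0.6665, P3 0.6010, P4 0.5587, P1 0.4660, P2 0.4526.
The surplus seats go to P5, P7, P6, P8, P3.
P1 receives 4.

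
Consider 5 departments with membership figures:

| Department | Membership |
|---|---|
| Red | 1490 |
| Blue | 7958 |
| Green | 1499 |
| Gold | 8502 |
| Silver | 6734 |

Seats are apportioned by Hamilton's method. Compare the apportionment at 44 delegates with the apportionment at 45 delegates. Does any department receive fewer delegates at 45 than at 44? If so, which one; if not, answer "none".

At 44 seats: Red 3, Blue 13, Green 3, Gold 14, Silver 11.
At 45 seats: Red 2, Blue 14, Green 3, Gold 15, Silver 11.
Red drops from 3 to 2.

Red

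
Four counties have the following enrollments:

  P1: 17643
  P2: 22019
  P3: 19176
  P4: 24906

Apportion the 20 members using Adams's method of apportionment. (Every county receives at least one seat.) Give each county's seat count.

Standard divisor 83744/20 ≈ 4187.2; standard quotas: P1 4.214, P2 5.259, P3 4.580, P4 5.948.
Rounding up gives 5, 6, 5, 6 = 22 seats, so the divisor must be adjusted.
With modified divisor 4600: modified quotas P1 3.835, P2 4.787, P3 4.169, P4 5.414.
Rounding up: P1 4, P2 5, P3 5, P4 6 (total 20).

P1=4, P2=5, P3=5, P4=6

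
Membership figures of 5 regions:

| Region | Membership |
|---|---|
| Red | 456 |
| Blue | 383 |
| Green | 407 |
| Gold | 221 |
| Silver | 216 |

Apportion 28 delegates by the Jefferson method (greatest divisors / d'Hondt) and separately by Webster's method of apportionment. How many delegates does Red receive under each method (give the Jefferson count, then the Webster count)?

Jefferson: Red 8, Blue 6, Green 7, Gold 4, Silver 3.
Webster: Red 7, Blue 6, Green 7, Gold 4, Silver 4.
Red gets 8 under Jefferson and 7 under Webster.

8 and 7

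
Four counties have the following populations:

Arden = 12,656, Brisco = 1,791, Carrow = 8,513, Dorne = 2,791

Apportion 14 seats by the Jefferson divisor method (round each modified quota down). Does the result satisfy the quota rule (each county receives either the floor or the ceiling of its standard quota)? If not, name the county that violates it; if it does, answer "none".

none

Standard quotas: Arden 6.881, Brisco 0.974, Carrow 4.628, Dorne 1.517.
Jefferson allocation: Arden 7, Brisco 1, Carrow 5, Dorne 1.
Every allocation lies between the lower and upper quota.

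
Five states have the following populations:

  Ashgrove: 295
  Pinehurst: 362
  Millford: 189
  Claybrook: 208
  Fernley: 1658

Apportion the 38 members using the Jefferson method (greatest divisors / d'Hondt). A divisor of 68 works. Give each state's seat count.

With modified divisor 68: modified quotas Ashgrove 4.338, Pinehurst 5.324, Millford 2.779, Claybrook 3.059, Fernley 24.382.
Rounding down: Ashgrove 4, Pinehurst 5, Millford 2, Claybrook 3, Fernley 24 (total 38).

Ashgrove: 4, Pinehurst: 5, Millford: 2, Claybrook: 3, Fernley: 24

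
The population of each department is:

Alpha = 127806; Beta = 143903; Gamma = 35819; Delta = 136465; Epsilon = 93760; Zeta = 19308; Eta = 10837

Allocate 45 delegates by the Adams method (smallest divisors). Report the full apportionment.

Alpha: 10; Beta: 11; Gamma: 3; Delta: 11; Epsilon: 7; Zeta: 2; Eta: 1

Standard divisor 567898/45 ≈ 12619.956; standard quotas: Alpha 10.127, Beta 11.403, Gamma 2.838, Delta 10.813, Epsilon 7.430, Zeta 1.530, Eta 0.859.
Rounding up gives 11, 12, 3, 11, 8, 2, 1 = 48 seats, so the divisor must be adjusted.
With modified divisor 13500: modified quotas Alpha 9.467, Beta 10.659, Gamma 2.653, Delta 10.109, Epsilon 6.945, Zeta 1.430, Eta 0.803.
Rounding up: Alpha 10, Beta 11, Gamma 3, Delta 11, Epsilon 7, Zeta 2, Eta 1 (total 45).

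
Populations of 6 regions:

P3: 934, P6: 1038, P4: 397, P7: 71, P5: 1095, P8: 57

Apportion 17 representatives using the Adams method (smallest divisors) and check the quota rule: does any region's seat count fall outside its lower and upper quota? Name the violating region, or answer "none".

none

Standard quotas: P3 4.420, P6 4.913, P4 1.879, P7 0.336, P5 5.182, P8 0.270.
Adams allocation: P3 4, P6 4, P4 2, P7 1, P5 5, P8 1.
Every allocation lies between the lower and upper quota.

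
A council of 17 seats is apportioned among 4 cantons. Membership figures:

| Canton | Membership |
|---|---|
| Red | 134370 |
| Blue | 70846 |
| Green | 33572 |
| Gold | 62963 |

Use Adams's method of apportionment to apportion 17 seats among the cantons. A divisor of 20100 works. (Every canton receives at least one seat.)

Red=7, Blue=4, Green=2, Gold=4

With modified divisor 20100: modified quotas Red 6.685, Blue 3.525, Green 1.670, Gold 3.132.
Rounding up: Red 7, Blue 4, Green 2, Gold 4 (total 17).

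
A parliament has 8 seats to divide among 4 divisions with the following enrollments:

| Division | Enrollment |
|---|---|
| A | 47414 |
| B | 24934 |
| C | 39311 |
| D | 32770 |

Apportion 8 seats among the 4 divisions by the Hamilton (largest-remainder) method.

Standard divisor: 144429 ÷ 8 ≈ 18053.625.
Standard quotas: A 2.6263, B 1.3811, C 2.1775, D 1.8151.
Lower quotas: A 2, B 1, C 2, D 1 (sum 6, leaving 2 seats).
Remainders in descending order: D 0.8151, A 0.6263, B 0.3811, C 0.1775.
Largest remainders: D, A receive the extra seats.

A 3, B 1, C 2, D 2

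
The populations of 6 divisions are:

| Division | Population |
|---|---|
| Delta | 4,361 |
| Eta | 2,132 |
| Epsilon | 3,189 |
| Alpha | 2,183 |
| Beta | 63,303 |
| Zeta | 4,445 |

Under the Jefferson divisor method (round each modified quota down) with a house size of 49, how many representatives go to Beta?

Standard divisor 79613/49 ≈ 1624.755; standard quotas: Delta 2.684, Eta 1.312, Epsilon 1.963, Alpha 1.344, Beta 38.962, Zeta 2.736.
Rounding down gives 2, 1, 1, 1, 38, 2 = 45 seats, so the divisor must be adjusted.
With modified divisor 1530: modified quotas Delta 2.850, Eta 1.393, Epsilon 2.084, Alpha 1.427, Beta 41.375, Zeta 2.905.
Rounding down: Delta 2, Eta 1, Epsilon 2, Alpha 1, Beta 41, Zeta 2 (total 49).
Beta receives 41.

41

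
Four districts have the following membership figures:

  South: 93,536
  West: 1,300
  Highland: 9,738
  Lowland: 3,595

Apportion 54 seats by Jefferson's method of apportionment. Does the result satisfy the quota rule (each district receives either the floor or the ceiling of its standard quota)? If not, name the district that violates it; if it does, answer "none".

South

Standard quotas: South 46.695, West 0.649, Highland 4.861, Lowland 1.795.
Jefferson allocation: South 48, West 0, Highland 5, Lowland 1.
South has quota 46.695 (lower 46, upper 47) but receives 48 — outside the quota interval.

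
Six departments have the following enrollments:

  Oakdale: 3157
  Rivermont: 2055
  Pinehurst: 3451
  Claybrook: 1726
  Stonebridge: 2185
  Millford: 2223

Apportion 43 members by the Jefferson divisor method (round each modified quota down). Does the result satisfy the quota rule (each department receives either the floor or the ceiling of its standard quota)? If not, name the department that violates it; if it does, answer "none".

Standard quotas: Oakdale 9.174, Rivermont 5.972, Pinehurst 10.029, Claybrook 5.016, Stonebridge 6.350, Millford 6.460.
Jefferson allocation: Oakdale 9, Rivermont 6, Pinehurst 10, Claybrook 5, Stonebridge 6, Millford 7.
Every allocation lies between the lower and upper quota.

none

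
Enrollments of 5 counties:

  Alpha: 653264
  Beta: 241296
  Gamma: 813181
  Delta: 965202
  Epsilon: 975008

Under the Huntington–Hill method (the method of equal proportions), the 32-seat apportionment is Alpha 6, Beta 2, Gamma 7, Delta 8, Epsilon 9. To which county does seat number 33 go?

Delta

Priority for the next seat is population ÷ (√(s·(s+1))).
Priorities: Alpha 100800.824, Beta 98508.679, Gamma 108665.882, Delta 113750.147, Epsilon 102774.867.
Highest priority: Delta.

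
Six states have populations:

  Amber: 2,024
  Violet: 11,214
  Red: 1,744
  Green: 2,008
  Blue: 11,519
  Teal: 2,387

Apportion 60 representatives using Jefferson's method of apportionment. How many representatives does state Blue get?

Standard divisor 30896/60 ≈ 514.933; standard quotas: Amber 3.931, Violet 21.778, Red 3.387, Green 3.900, Blue 22.370, Teal 4.636.
Rounding down gives 3, 21, 3, 3, 22, 4 = 56 seats, so the divisor must be adjusted.
With modified divisor 490: modified quotas Amber 4.131, Violet 22.886, Red 3.559, Green 4.098, Blue 23.508, Teal 4.871.
Rounding down: Amber 4, Violet 22, Red 3, Green 4, Blue 23, Teal 4 (total 60).
Blue receives 23.

23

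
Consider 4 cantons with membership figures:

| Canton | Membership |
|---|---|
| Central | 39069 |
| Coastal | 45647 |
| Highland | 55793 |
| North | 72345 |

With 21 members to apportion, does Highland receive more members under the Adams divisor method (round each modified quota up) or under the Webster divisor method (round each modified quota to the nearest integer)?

Webster

Adams: Central 4, Coastal 5, Highland 5, North 7.
Webster: Central 4, Coastal 4, Highland 6, North 7.
Highland gets 5 under Adams and 6 under Webster.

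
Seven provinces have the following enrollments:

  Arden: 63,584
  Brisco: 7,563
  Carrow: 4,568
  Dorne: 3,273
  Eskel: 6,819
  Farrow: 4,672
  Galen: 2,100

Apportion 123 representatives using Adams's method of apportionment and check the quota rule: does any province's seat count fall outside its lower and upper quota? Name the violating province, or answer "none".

Standard quotas: Arden 84.477, Brisco 10.048, Carrow 6.069, Dorne 4.348, Eskel 9.060, Farrow 6.207, Galen 2.790.
Adams allocation: Arden 83, Brisco 10, Carrow 6, Dorne 5, Eskel 9, Farrow 7, Galen 3.
Arden has quota 84.477 (lower 84, upper 85) but receives 83 — outside the quota interval.

Arden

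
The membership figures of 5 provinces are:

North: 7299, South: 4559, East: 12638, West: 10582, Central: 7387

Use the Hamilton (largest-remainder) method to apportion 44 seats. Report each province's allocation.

North 7, South 5, East 13, West 11, Central 8

Total 42465; standard divisor 42465/44 ≈ 965.114.
Standard quotas: North 7.5628, South 4.7238, East 13.0948, West 10.9645, Central 7.6540.
Lower quotas: North 7, South 4, East 13, West 10, Central 7 (sum 41, leaving 3 seats).
Remainders in descending order: West 0.9645, South 0.7238, Central 0.6540, North 0.5628, East 0.0948.
Largest remainders: West, South, Central receive the extra seats.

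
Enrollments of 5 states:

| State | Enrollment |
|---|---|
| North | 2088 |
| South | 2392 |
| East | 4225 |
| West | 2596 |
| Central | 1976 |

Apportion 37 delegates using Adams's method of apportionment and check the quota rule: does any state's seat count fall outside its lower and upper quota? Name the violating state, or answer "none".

Standard quotas: North 5.819, South 6.666, East 11.774, West 7.234, Central 5.507.
Adams allocation: North 6, South 7, East 11, West 7, Central 6.
Every allocation lies between the lower and upper quota.

none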